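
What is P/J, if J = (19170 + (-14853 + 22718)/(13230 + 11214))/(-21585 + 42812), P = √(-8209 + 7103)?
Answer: 518872788*I*√1106/468599345 ≈ 36.824*I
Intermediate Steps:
P = I*√1106 (P = √(-1106) = I*√1106 ≈ 33.257*I)
J = 468599345/518872788 (J = (19170 + 7865/24444)/21227 = (19170 + 7865*(1/24444))*(1/21227) = (19170 + 7865/24444)*(1/21227) = (468599345/24444)*(1/21227) = 468599345/518872788 ≈ 0.90311)
P/J = (I*√1106)/(468599345/518872788) = (I*√1106)*(518872788/468599345) = 518872788*I*√1106/468599345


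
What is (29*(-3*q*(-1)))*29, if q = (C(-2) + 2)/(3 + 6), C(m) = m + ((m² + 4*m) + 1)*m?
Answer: 1682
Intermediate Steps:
C(m) = m + m*(1 + m² + 4*m) (C(m) = m + (1 + m² + 4*m)*m = m + m*(1 + m² + 4*m))
q = ⅔ (q = (-2*(2 + (-2)² + 4*(-2)) + 2)/(3 + 6) = (-2*(2 + 4 - 8) + 2)/9 = (-2*(-2) + 2)*(⅑) = (4 + 2)*(⅑) = 6*(⅑) = ⅔ ≈ 0.66667)
(29*(-3*q*(-1)))*29 = (29*(-3*⅔*(-1)))*29 = (29*(-2*(-1)))*29 = (29*2)*29 = 58*29 = 1682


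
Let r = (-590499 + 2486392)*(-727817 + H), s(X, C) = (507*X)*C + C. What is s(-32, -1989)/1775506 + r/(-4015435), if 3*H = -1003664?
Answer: 2145751536395969701/4277657361066 ≈ 5.0162e+5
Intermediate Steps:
H = -1003664/3 (H = (⅓)*(-1003664) = -1003664/3 ≈ -3.3455e+5)
s(X, C) = C + 507*C*X (s(X, C) = 507*C*X + C = C + 507*C*X)
r = -6042429018695/3 (r = (-590499 + 2486392)*(-727817 - 1003664/3) = 1895893*(-3187115/3) = -6042429018695/3 ≈ -2.0141e+12)
s(-32, -1989)/1775506 + r/(-4015435) = -1989*(1 + 507*(-32))/1775506 - 6042429018695/3/(-4015435) = -1989*(1 - 16224)*(1/1775506) - 6042429018695/3*(-1/4015435) = -1989*(-16223)*(1/1775506) + 1208485803739/2409261 = 32267547*(1/1775506) + 1208485803739/2409261 = 32267547/1775506 + 1208485803739/2409261 = 2145751536395969701/4277657361066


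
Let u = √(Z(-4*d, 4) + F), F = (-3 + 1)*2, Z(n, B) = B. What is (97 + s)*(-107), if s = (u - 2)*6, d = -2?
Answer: -9095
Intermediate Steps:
F = -4 (F = -2*2 = -4)
u = 0 (u = √(4 - 4) = √0 = 0)
s = -12 (s = (0 - 2)*6 = -2*6 = -12)
(97 + s)*(-107) = (97 - 12)*(-107) = 85*(-107) = -9095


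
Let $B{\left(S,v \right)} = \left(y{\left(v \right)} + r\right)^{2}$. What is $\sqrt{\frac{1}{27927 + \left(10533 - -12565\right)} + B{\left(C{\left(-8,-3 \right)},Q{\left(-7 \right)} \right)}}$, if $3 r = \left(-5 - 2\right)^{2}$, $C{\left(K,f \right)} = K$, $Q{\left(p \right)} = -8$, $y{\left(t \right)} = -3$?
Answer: $\frac{\sqrt{166627258369}}{30615} \approx 13.333$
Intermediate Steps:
$r = \frac{49}{3}$ ($r = \frac{\left(-5 - 2\right)^{2}}{3} = \frac{\left(-7\right)^{2}}{3} = \frac{1}{3} \cdot 49 = \frac{49}{3} \approx 16.333$)
$B{\left(S,v \right)} = \frac{1600}{9}$ ($B{\left(S,v \right)} = \left(-3 + \frac{49}{3}\right)^{2} = \left(\frac{40}{3}\right)^{2} = \frac{1600}{9}$)
$\sqrt{\frac{1}{27927 + \left(10533 - -12565\right)} + B{\left(C{\left(-8,-3 \right)},Q{\left(-7 \right)} \right)}} = \sqrt{\frac{1}{27927 + \left(10533 - -12565\right)} + \frac{1600}{9}} = \sqrt{\frac{1}{27927 + \left(10533 + 12565\right)} + \frac{1600}{9}} = \sqrt{\frac{1}{27927 + 23098} + \frac{1600}{9}} = \sqrt{\frac{1}{51025} + \frac{1600}{9}} = \sqrt{\frac{81640009}{459225}} = \frac{\sqrt{166627258369}}{30615}$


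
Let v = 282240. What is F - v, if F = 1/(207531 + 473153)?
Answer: -192116252159/680684 ≈ -2.8224e+5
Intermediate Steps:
F = 1/680684 ≈ 1.4691e-6
F - v = 1/680684 - 1*282240 = 1/680684 - 282240 = -192116252159/680684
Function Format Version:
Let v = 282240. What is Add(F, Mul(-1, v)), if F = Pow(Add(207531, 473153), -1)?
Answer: Rational(-192116252159, 680684) ≈ -2.8224e+5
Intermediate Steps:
F = Rational(1, 680684) (F = Pow(680684, -1) = Rational(1, 680684) ≈ 1.4691e-6)
Add(F, Mul(-1, v)) = Add(Rational(1, 680684), Mul(-1, 282240)) = Add(Rational(1, 680684), -282240) = Rational(-192116252159, 680684)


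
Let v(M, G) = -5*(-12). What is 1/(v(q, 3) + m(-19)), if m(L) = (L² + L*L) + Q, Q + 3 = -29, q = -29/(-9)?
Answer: 1/750 ≈ 0.0013333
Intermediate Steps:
q = 29/9 (q = -29*(-⅑) = 29/9 ≈ 3.2222)
v(M, G) = 60
Q = -32 (Q = -3 - 29 = -32)
m(L) = -32 + 2*L² (m(L) = (L² + L*L) - 32 = (L² + L²) - 32 = 2*L² - 32 = -32 + 2*L²)
1/(v(q, 3) + m(-19)) = 1/(60 + (-32 + 2*(-19)²)) = 1/(60 + (-32 + 2*361)) = 1/(60 + (-32 + 722)) = 1/(60 + 690) = 1/750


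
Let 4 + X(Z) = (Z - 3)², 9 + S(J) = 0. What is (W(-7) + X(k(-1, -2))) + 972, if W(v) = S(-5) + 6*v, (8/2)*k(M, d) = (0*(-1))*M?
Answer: 926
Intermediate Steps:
k(M, d) = 0 (k(M, d) = ((0*(-1))*M)/4 = (0*M)/4 = (¼)*0 = 0)
S(J) = -9 (S(J) = -9 + 0 = -9)
X(Z) = -4 + (-3 + Z)² (X(Z) = -4 + (Z - 3)² = -4 + (-3 + Z)²)
W(v) = -9 + 6*v
(W(-7) + X(k(-1, -2))) + 972 = ((-9 + 6*(-7)) + (-4 + (-3 + 0)²)) + 972 = ((-9 - 42) + (-4 + (-3)²)) + 972 = (-51 + (-4 + 9)) + 972 = (-51 + 5) + 972 = -46 + 972 = 926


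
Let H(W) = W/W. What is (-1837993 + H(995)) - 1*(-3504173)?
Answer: 1666181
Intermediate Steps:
H(W) = 1
(-1837993 + H(995)) - 1*(-3504173) = (-1837993 + 1) - 1*(-3504173) = -1837992 + 3504173 = 1666181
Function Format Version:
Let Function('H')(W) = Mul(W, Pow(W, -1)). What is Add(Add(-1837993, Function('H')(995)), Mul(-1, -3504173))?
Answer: 1666181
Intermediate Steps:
Function('H')(W) = 1
Add(Add(-1837993, Function('H')(995)), Mul(-1, -3504173)) = Add(Add(-1837993, 1), Mul(-1, -3504173)) = Add(-1837992, 3504173) = 1666181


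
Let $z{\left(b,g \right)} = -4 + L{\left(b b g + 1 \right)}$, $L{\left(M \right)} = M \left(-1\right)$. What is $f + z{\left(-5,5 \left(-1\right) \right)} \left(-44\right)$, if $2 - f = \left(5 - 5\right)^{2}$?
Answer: $-5278$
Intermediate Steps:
$L{\left(M \right)} = - M$
$z{\left(b,g \right)} = -5 - g b^{2}$ ($z{\left(b,g \right)} = -4 - \left(b b g + 1\right) = -4 - \left(b^{2} g + 1\right) = -4 - \left(g b^{2} + 1\right) = -4 - \left(1 + g b^{2}\right) = -5 - g b^{2}$)
$f = 2$ ($f = 2 - \left(5 - 5\right)^{2} = 2 - 0^{2} = 2 - 0 = 2 + 0 = 2$)
$f + z{\left(-5,5 \left(-1\right) \right)} \left(-44\right) = 2 + \left(-5 - 5 \left(-1\right) \left(-5\right)^{2}\right) \left(-44\right) = 2 + \left(-5 - \left(-5\right) 25\right) \left(-44\right) = 2 + \left(-5 + 125\right) \left(-44\right) = 2 + 120 \left(-44\right) = 2 - 5280 = -5278$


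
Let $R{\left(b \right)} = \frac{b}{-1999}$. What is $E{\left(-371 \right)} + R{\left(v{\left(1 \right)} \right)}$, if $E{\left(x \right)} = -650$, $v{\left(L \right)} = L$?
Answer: $- \frac{1299351}{1999} \approx -650.0$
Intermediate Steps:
$R{\left(b \right)} = - \frac{b}{1999}$ ($R{\left(b \right)} = b \left(- \frac{1}{1999}\right) = - \frac{b}{1999}$)
$E{\left(-371 \right)} + R{\left(v{\left(1 \right)} \right)} = -650 - \frac{1}{1999} = - \frac{1299351}{1999}$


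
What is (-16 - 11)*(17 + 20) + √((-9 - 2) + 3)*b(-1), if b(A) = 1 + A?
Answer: -999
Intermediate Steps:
(-16 - 11)*(17 + 20) + √((-9 - 2) + 3)*b(-1) = (-16 - 11)*(17 + 20) + √((-9 - 2) + 3)*(1 - 1) = -27*37 + √(-11 + 3)*0 = -999 + √(-8)*0 = -999 + (2*I*√2)*0 = -999 + 0 = -999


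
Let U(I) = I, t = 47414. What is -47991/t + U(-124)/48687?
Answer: -2342417153/2308445418 ≈ -1.0147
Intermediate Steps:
-47991/t + U(-124)/48687 = -47991/47414 - 124/48687 = -2342417153/2308445418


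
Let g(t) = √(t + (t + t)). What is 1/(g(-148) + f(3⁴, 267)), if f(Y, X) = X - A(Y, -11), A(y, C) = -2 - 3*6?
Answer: 287/82813 - 2*I*√111/82813 ≈ 0.0034656 - 0.00025444*I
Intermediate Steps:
g(t) = √3*√t (g(t) = √(t + 2*t) = √(3*t) = √3*√t)
A(y, C) = -20 (A(y, C) = -2 - 18 = -20)
f(Y, X) = 20 + X (f(Y, X) = X - 1*(-20) = X + 20 = 20 + X)
1/(g(-148) + f(3⁴, 267)) = 1/(√3*√(-148) + (20 + 267)) = 1/(√3*(2*I*√37) + 287) = 1/(2*I*√111 + 287) = 1/(287 + 2*I*√111)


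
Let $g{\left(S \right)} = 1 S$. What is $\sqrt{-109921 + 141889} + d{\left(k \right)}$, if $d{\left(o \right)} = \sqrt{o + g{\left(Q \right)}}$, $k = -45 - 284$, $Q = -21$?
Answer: $12 \sqrt{222} + 5 i \sqrt{14} \approx 178.8 + 18.708 i$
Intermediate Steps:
$g{\left(S \right)} = S$
$k = -329$
$d{\left(o \right)} = \sqrt{-21 + o}$ ($d{\left(o \right)} = \sqrt{o - 21} = \sqrt{-21 + o}$)
$\sqrt{-109921 + 141889} + d{\left(k \right)} = \sqrt{-109921 + 141889} + \sqrt{-21 - 329} = \sqrt{31968} + \sqrt{-350} = 12 \sqrt{222} + 5 i \sqrt{14}$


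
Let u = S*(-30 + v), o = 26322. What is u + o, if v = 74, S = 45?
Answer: 28302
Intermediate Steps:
u = 1980 (u = 45*(-30 + 74) = 45*44 = 1980)
u + o = 1980 + 26322 = 28302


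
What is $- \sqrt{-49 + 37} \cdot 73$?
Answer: $- 146 i \sqrt{3} \approx - 252.88 i$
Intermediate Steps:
$- \sqrt{-49 + 37} \cdot 73 = - \sqrt{-12} \cdot 73 = - 2 i \sqrt{3} \cdot 73 = - 146 i \sqrt{3}$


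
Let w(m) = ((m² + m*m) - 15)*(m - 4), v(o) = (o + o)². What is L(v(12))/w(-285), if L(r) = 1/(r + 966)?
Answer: -1/72387208530 ≈ -1.3815e-11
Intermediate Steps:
v(o) = 4*o² (v(o) = (2*o)² = 4*o²)
L(r) = 1/(966 + r)
w(m) = (-15 + 2*m²)*(-4 + m) (w(m) = ((m² + m²) - 15)*(-4 + m) = (2*m² - 15)*(-4 + m) = (-15 + 2*m²)*(-4 + m))
L(v(12))/w(-285) = 1/((966 + 4*12²)*(60 - 15*(-285) - 8*(-285)² + 2*(-285)³)) = 1/((966 + 4*144)*(60 + 4275 - 8*81225 + 2*(-23149125))) = 1/((966 + 576)*(60 + 4275 - 649800 - 46298250)) = 1/(1542*(-46943715)) = (1/1542)*(-1/46943715) = -1/72387208530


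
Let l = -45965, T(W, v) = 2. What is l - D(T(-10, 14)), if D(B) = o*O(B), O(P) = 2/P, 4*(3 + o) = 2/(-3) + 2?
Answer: -137887/3 ≈ -45962.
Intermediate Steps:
o = -8/3 (o = -3 + (2/(-3) + 2)/4 = -3 + (-⅓*2 + 2)/4 = -3 + (-⅔ + 2)/4 = -3 + (¼)*(4/3) = -3 + ⅓ = -8/3 ≈ -2.6667)
D(B) = -16/(3*B)
l - D(T(-10, 14)) = -45965 - (-16)/(3*2) = -45965 - 1*(-8/3) = -45965 + 8/3 = -137887/3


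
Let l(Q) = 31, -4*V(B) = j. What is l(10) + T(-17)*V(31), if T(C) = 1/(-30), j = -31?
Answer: 3689/120 ≈ 30.742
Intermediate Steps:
T(C) = -1/30
V(B) = 31/4 (V(B) = -¼*(-31) = 31/4)
l(10) + T(-17)*V(31) = 31 - 1/30*31/4 = 31 - 31/120 = 3689/120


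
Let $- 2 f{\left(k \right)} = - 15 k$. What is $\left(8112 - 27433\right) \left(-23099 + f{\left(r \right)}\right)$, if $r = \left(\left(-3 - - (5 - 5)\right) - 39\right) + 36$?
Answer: $447165224$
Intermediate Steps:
$r = -6$ ($r = \left(\left(-3 - \left(-1\right) 0\right) - 39\right) + 36 = \left(\left(-3 - 0\right) - 39\right) + 36 = \left(\left(-3 + 0\right) - 39\right) + 36 = \left(-3 - 39\right) + 36 = -42 + 36 = -6$)
$f{\left(k \right)} = \frac{15 k}{2}$ ($f{\left(k \right)} = - \frac{\left(-15\right) k}{2} = \frac{15 k}{2}$)
$\left(8112 - 27433\right) \left(-23099 + f{\left(r \right)}\right) = \left(8112 - 27433\right) \left(-23099 + \frac{15}{2} \left(-6\right)\right) = - 19321 \left(-23099 - 45\right) = \left(-19321\right) \left(-23144\right) = 447165224$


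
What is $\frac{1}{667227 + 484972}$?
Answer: $\frac{1}{1152199} \approx 8.6791 \cdot 10^{-7}$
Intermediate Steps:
$\frac{1}{667227 + 484972} = \frac{1}{1152199}$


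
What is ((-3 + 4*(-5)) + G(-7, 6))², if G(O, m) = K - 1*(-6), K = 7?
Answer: 100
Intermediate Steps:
G(O, m) = 13 (G(O, m) = 7 - 1*(-6) = 7 + 6 = 13)
((-3 + 4*(-5)) + G(-7, 6))² = ((-3 + 4*(-5)) + 13)² = ((-3 - 20) + 13)² = (-23 + 13)² = (-10)² = 100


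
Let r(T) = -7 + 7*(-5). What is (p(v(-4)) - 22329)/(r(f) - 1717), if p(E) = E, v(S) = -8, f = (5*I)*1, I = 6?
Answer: 22337/1759 ≈ 12.699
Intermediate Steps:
f = 30 (f = (5*6)*1 = 30*1 = 30)
r(T) = -42 (r(T) = -7 - 35 = -42)
(p(v(-4)) - 22329)/(r(f) - 1717) = (-8 - 22329)/(-42 - 1717) = -22337/(-1759) = -22337*(-1/1759) = 22337/1759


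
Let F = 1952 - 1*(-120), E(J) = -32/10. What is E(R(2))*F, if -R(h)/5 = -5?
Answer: -33152/5 ≈ -6630.4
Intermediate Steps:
R(h) = 25 (R(h) = -5*(-5) = 25)
E(J) = -16/5 (E(J) = -32*1/10 = -16/5)
F = 2072 (F = 1952 + 120 = 2072)
E(R(2))*F = -16/5*2072 = -33152/5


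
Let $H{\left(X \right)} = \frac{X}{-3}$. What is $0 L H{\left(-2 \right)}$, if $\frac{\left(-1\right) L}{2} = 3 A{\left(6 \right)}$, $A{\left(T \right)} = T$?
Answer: $0$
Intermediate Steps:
$H{\left(X \right)} = - \frac{X}{3}$ ($H{\left(X \right)} = X \left(- \frac{1}{3}\right) = - \frac{X}{3}$)
$L = -36$ ($L = - 2 \cdot 3 \cdot 6 = \left(-2\right) 18 = -36$)
$0 L H{\left(-2 \right)} = 0 \left(-36\right) \left(\left(- \frac{1}{3}\right) \left(-2\right)\right) = 0 \cdot \frac{2}{3} = 0$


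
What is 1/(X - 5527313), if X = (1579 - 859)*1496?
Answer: -1/4450193 ≈ -2.2471e-7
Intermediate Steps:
X = 1077120 (X = 720*1496 = 1077120)
1/(X - 5527313) = 1/(1077120 - 5527313) = 1/(-4450193) = -1/4450193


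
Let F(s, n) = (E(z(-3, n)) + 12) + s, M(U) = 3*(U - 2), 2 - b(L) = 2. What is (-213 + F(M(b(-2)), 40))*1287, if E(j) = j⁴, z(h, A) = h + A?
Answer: 2411778798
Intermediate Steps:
b(L) = 0 (b(L) = 2 - 1*2 = 2 - 2 = 0)
z(h, A) = A + h
M(U) = -6 + 3*U (M(U) = 3*(-2 + U) = -6 + 3*U)
F(s, n) = 12 + s + (-3 + n)⁴ (F(s, n) = ((n - 3)⁴ + 12) + s = ((-3 + n)⁴ + 12) + s = (12 + (-3 + n)⁴) + s = 12 + s + (-3 + n)⁴)
(-213 + F(M(b(-2)), 40))*1287 = (-213 + (12 + (-6 + 3*0) + (-3 + 40)⁴))*1287 = (-213 + (12 + (-6 + 0) + 37⁴))*1287 = (-213 + (12 - 6 + 1874161))*1287 = (-213 + 1874167)*1287 = 1873954*1287 = 2411778798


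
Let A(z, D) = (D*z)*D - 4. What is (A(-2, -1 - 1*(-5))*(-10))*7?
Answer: 2520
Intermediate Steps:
A(z, D) = -4 + z*D² (A(z, D) = z*D² - 4 = -4 + z*D²)
(A(-2, -1 - 1*(-5))*(-10))*7 = ((-4 - 2*(-1 - 1*(-5))²)*(-10))*7 = ((-4 - 2*(-1 + 5)²)*(-10))*7 = ((-4 - 2*4²)*(-10))*7 = ((-4 - 2*16)*(-10))*7 = ((-4 - 32)*(-10))*7 = -36*(-10)*7 = 360*7 = 2520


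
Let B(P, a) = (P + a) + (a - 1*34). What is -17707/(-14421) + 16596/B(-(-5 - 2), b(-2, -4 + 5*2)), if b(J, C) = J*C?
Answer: -79475953/245157 ≈ -324.18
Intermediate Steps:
b(J, C) = C*J
B(P, a) = -34 + P + 2*a (B(P, a) = (P + a) + (a - 34) = (P + a) + (-34 + a) = -34 + P + 2*a)
-17707/(-14421) + 16596/B(-(-5 - 2), b(-2, -4 + 5*2)) = -17707/(-14421) + 16596/(-34 - (-5 - 2) + 2*((-4 + 5*2)*(-2))) = -17707*(-1/14421) + 16596/(-34 - 1*(-7) + 2*((-4 + 10)*(-2))) = 17707/14421 + 16596/(-34 + 7 + 2*(6*(-2))) = 17707/14421 + 16596/(-34 + 7 + 2*(-12)) = 17707/14421 + 16596/(-34 + 7 - 24) = 17707/14421 + 16596/(-51) = 17707/14421 + 16596*(-1/51) = 17707/14421 - 5532/17 = -79475953/245157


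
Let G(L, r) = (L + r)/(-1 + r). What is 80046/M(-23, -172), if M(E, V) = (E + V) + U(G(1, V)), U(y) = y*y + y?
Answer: -798565578/1925777 ≈ -414.67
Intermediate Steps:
G(L, r) = (L + r)/(-1 + r)
U(y) = y + y**2 (U(y) = y**2 + y = y + y**2)
M(E, V) = E + V + (1 + V)*(1 + (1 + V)/(-1 + V))/(-1 + V) (M(E, V) = (E + V) + ((1 + V)/(-1 + V))*(1 + (1 + V)/(-1 + V)) = (E + V) + (1 + V)*(1 + (1 + V)/(-1 + V))/(-1 + V) = E + V + (1 + V)*(1 + (1 + V)/(-1 + V))/(-1 + V))
80046/M(-23, -172) = 80046/((((-1 - 172)**2*(-23 - 172) + 2*(-172)*(1 - 172))/(-1 - 172)**2)) = 80046/((((-173)**2*(-195) + 2*(-172)*(-171))/(-173)**2)) = 80046/(((29929*(-195) + 58824)/29929)) = 80046/(((-5836155 + 58824)/29929)) = 80046/(((1/29929)*(-5777331))) = 80046/(-5777331/29929) = 80046*(-29929/5777331) = -798565578/1925777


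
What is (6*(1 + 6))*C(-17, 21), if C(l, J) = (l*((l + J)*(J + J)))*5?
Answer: -599760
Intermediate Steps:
C(l, J) = 10*J*l*(J + l) (C(l, J) = (l*((J + l)*(2*J)))*5 = (l*(2*J*(J + l)))*5 = (2*J*l*(J + l))*5 = 10*J*l*(J + l))
(6*(1 + 6))*C(-17, 21) = (6*(1 + 6))*(10*21*(-17)*(21 - 17)) = (6*7)*(10*21*(-17)*4) = 42*(-14280) = -599760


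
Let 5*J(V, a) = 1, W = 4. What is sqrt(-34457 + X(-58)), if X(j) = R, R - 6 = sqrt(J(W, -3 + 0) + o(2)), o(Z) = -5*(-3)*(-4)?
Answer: sqrt(-861275 + 5*I*sqrt(1495))/5 ≈ 0.020831 + 185.61*I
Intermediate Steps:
J(V, a) = 1/5 (J(V, a) = (1/5)*1 = 1/5)
o(Z) = -60 (o(Z) = 15*(-4) = -60)
R = 6 + I*sqrt(1495)/5 (R = 6 + sqrt(1/5 - 60) = 6 + sqrt(-299/5) = 6 + I*sqrt(1495)/5 ≈ 6.0 + 7.733*I)
X(j) = 6 + I*sqrt(1495)/5
sqrt(-34457 + X(-58)) = sqrt(-34457 + (6 + I*sqrt(1495)/5)) = sqrt(-34451 + I*sqrt(1495)/5)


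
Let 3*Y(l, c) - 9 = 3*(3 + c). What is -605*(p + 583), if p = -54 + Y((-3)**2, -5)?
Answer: -320650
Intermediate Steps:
Y(l, c) = 6 + c (Y(l, c) = 3 + (3*(3 + c))/3 = 3 + (9 + 3*c)/3 = 3 + (3 + c) = 6 + c)
p = -53 (p = -54 + (6 - 5) = -54 + 1 = -53)
-605*(p + 583) = -605*(-53 + 583) = -605*530 = -320650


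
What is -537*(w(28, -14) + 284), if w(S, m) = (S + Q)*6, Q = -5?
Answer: -226614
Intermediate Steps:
w(S, m) = -30 + 6*S (w(S, m) = (S - 5)*6 = (-5 + S)*6 = -30 + 6*S)
-537*(w(28, -14) + 284) = -537*((-30 + 6*28) + 284) = -537*((-30 + 168) + 284) = -537*(138 + 284) = -537*422 = -226614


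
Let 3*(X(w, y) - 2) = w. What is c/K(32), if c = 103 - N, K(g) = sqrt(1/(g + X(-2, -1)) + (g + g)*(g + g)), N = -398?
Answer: 5010*sqrt(409603)/409603 ≈ 7.8281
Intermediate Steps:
X(w, y) = 2 + w/3
K(g) = sqrt(1/(4/3 + g) + 4*g**2) (K(g) = sqrt(1/(g + (2 + (1/3)*(-2))) + (g + g)*(g + g)) = sqrt(1/(g + (2 - 2/3)) + (2*g)*(2*g)) = sqrt(1/(g + 4/3) + 4*g**2) = sqrt(1/(4/3 + g) + 4*g**2))
c = 501 (c = 103 - 1*(-398) = 103 + 398 = 501)
c/K(32) = 501/(sqrt((3 + 4*32**2*(4 + 3*32))/(4 + 3*32))) = 501/(sqrt((3 + 4*1024*(4 + 96))/(4 + 96))) = 501/(sqrt((3 + 4*1024*100)/100)) = 501/(sqrt((3 + 409600)/100)) = 501/(sqrt((1/100)*409603)) = 501/(sqrt(409603/100)) = 501/((sqrt(409603)/10)) = 501*(10*sqrt(409603)/409603) = 5010*sqrt(409603)/409603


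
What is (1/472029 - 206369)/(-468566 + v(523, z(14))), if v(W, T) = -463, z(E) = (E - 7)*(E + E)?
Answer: 97412152700/221395289841 ≈ 0.43999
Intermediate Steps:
z(E) = 2*E*(-7 + E) (z(E) = (-7 + E)*(2*E) = 2*E*(-7 + E))
(1/472029 - 206369)/(-468566 + v(523, z(14))) = (1/472029 - 206369)/(-468566 - 463) = (1/472029 - 206369)/(-469029) = -97412152700/472029*(-1/469029) = 97412152700/221395289841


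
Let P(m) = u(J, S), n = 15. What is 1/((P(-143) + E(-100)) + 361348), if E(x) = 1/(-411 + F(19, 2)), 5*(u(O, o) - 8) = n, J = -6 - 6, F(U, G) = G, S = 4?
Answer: 409/147795830 ≈ 2.7673e-6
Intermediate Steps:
J = -12
u(O, o) = 11 (u(O, o) = 8 + (⅕)*15 = 8 + 3 = 11)
P(m) = 11
E(x) = -1/409 (E(x) = 1/(-411 + 2) = 1/(-409) = -1/409)
1/((P(-143) + E(-100)) + 361348) = 1/((11 - 1/409) + 361348) = 1/(4498/409 + 361348) = 1/(147795830/409) = 409/147795830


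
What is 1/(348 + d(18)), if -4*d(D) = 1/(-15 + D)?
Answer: 12/4175 ≈ 0.0028743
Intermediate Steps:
d(D) = -1/(4*(-15 + D))
1/(348 + d(18)) = 1/(348 - 1/(-60 + 4*18)) = 1/(348 - 1/(-60 + 72)) = 1/(348 - 1/12) = 1/(4175/12) = 12/4175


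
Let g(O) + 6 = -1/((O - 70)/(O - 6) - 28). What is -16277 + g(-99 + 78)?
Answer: -10828168/665 ≈ -16283.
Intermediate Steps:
g(O) = -6 - 1/(-28 + (-70 + O)/(-6 + O)) (g(O) = -6 - 1/((O - 70)/(O - 6) - 28) = -6 - 1/((-70 + O)/(-6 + O) - 28) = -6 - 1/(-28 + (-70 + O)/(-6 + O)))
-16277 + g(-99 + 78) = -16277 + (582 - 161*(-99 + 78))/(-98 + 27*(-99 + 78)) = -16277 + (582 - 161*(-21))/(-98 + 27*(-21)) = -16277 + (582 + 3381)/(-98 - 567) = -16277 + 3963/(-665) = -16277 - 1/665*3963 = -16277 - 3963/665 = -10828168/665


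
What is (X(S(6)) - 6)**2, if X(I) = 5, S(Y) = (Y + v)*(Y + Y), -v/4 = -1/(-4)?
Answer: 1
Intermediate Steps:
v = -1 (v = -(-4)/(-4) = -(-4)*(-1)/4 = -4*1/4 = -1)
S(Y) = 2*Y*(-1 + Y) (S(Y) = (Y - 1)*(Y + Y) = (-1 + Y)*(2*Y) = 2*Y*(-1 + Y))
(X(S(6)) - 6)**2 = (5 - 6)**2 = (-1)**2 = 1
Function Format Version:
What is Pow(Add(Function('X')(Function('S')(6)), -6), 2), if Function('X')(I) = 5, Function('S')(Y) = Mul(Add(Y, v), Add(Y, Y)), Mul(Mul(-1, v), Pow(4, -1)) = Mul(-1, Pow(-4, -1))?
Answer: 1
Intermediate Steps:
v = -1 (v = Mul(-4, Mul(-1, Pow(-4, -1))) = Mul(-4, Mul(-1, Rational(-1, 4))) = Mul(-4, Rational(1, 4)) = -1)
Function('S')(Y) = Mul(2, Y, Add(-1, Y)) (Function('S')(Y) = Mul(Add(Y, -1), Add(Y, Y)) = Mul(Add(-1, Y), Mul(2, Y)) = Mul(2, Y, Add(-1, Y)))
Pow(Add(Function('X')(Function('S')(6)), -6), 2) = Pow(Add(5, -6), 2) = Pow(-1, 2) = 1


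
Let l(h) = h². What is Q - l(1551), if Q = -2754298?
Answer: -5159899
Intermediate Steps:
Q - l(1551) = -2754298 - 1*1551² = -2754298 - 1*2405601 = -2754298 - 2405601 = -5159899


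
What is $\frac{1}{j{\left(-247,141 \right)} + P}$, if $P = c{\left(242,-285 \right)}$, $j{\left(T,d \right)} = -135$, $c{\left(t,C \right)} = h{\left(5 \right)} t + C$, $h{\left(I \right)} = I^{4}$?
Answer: $\frac{1}{150830} \approx 6.63 \cdot 10^{-6}$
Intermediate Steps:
$c{\left(t,C \right)} = C + 625 t$ ($c{\left(t,C \right)} = 5^{4} t + C = 625 t + C = C + 625 t$)
$P = 150965$ ($P = -285 + 625 \cdot 242 = -285 + 151250 = 150965$)
$\frac{1}{j{\left(-247,141 \right)} + P} = \frac{1}{-135 + 150965} = \frac{1}{150830}$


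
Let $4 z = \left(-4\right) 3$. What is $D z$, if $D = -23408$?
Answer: $70224$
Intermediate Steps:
$z = -3$ ($z = \frac{\left(-4\right) 3}{4} = \frac{1}{4} \left(-12\right) = -3$)
$D z = \left(-23408\right) \left(-3\right) = 70224$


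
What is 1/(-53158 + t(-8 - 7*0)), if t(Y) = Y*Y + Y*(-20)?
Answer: -1/52934 ≈ -1.8891e-5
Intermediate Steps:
t(Y) = Y**2 - 20*Y
1/(-53158 + t(-8 - 7*0)) = 1/(-53158 + (-8 - 7*0)*(-20 + (-8 - 7*0))) = 1/(-53158 + (-8 + 0)*(-20 + (-8 + 0))) = 1/(-53158 - 8*(-20 - 8)) = 1/(-53158 - 8*(-28)) = 1/(-53158 + 224) = 1/(-52934) = -1/52934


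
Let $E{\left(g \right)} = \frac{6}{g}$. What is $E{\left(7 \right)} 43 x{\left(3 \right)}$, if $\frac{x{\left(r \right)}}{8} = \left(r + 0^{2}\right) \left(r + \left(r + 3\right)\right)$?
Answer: $\frac{55728}{7} \approx 7961.1$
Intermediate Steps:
$x{\left(r \right)} = 8 r \left(3 + 2 r\right)$ ($x{\left(r \right)} = 8 \left(r + 0^{2}\right) \left(r + \left(r + 3\right)\right) = 8 \left(r + 0\right) \left(r + \left(3 + r\right)\right) = 8 r \left(3 + 2 r\right)$)
$E{\left(7 \right)} 43 x{\left(3 \right)} = \frac{6}{7} \cdot 43 \cdot 8 \cdot 3 \left(3 + 2 \cdot 3\right) = 6 \cdot \frac{1}{7} \cdot 43 \cdot 8 \cdot 3 \left(3 + 6\right) = \frac{6}{7} \cdot 43 \cdot 8 \cdot 3 \cdot 9 = \frac{258}{7} \cdot 216 = \frac{55728}{7}$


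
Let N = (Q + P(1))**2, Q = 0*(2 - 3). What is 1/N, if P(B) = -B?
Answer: 1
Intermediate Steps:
Q = 0 (Q = 0*(-1) = 0)
N = 1 (N = (0 - 1*1)**2 = (0 - 1)**2 = (-1)**2 = 1)
1/N = 1/1 = 1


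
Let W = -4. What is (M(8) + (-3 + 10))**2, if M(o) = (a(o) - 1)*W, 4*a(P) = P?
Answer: 9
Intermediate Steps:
a(P) = P/4
M(o) = 4 - o (M(o) = (o/4 - 1)*(-4) = (-1 + o/4)*(-4) = 4 - o)
(M(8) + (-3 + 10))**2 = ((4 - 1*8) + (-3 + 10))**2 = ((4 - 8) + 7)**2 = (-4 + 7)**2 = 3**2 = 9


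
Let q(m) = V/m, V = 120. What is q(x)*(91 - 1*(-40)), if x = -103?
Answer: -15720/103 ≈ -152.62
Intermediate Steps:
q(m) = 120/m
q(x)*(91 - 1*(-40)) = (120/(-103))*(91 - 1*(-40)) = (120*(-1/103))*(91 + 40) = -120/103*131 = -15720/103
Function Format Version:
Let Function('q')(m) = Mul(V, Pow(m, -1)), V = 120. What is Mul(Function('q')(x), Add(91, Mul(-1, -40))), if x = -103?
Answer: Rational(-15720, 103) ≈ -152.62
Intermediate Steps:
Function('q')(m) = Mul(120, Pow(m, -1))
Mul(Function('q')(x), Add(91, Mul(-1, -40))) = Mul(Mul(120, Pow(-103, -1)), Add(91, Mul(-1, -40))) = Mul(Mul(120, Rational(-1, 103)), Add(91, 40)) = Mul(Rational(-120, 103), 131) = Rational(-15720, 103)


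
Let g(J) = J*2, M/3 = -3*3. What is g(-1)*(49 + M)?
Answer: -44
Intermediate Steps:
M = -27 (M = 3*(-3*3) = 3*(-9) = -27)
g(J) = 2*J
g(-1)*(49 + M) = (2*(-1))*(49 - 27) = -2*22 = -44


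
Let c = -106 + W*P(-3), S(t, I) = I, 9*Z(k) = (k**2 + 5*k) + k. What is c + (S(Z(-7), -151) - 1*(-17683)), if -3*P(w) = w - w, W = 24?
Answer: 17426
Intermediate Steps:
Z(k) = k**2/9 + 2*k/3 (Z(k) = ((k**2 + 5*k) + k)/9 = (k**2 + 6*k)/9 = k**2/9 + 2*k/3)
P(w) = 0 (P(w) = -(w - w)/3 = -1/3*0 = 0)
c = -106 (c = -106 + 24*0 = -106 + 0 = -106)
c + (S(Z(-7), -151) - 1*(-17683)) = -106 + (-151 - 1*(-17683)) = -106 + (-151 + 17683) = -106 + 17532 = 17426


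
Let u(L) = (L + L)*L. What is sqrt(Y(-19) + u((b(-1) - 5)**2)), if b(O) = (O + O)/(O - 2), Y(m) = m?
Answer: sqrt(55583)/9 ≈ 26.196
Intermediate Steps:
b(O) = 2*O/(-2 + O) (b(O) = (2*O)/(-2 + O) = 2*O/(-2 + O))
u(L) = 2*L**2 (u(L) = (2*L)*L = 2*L**2)
sqrt(Y(-19) + u((b(-1) - 5)**2)) = sqrt(-19 + 2*((2*(-1)/(-2 - 1) - 5)**2)**2) = sqrt(-19 + 2*((2*(-1)/(-3) - 5)**2)**2) = sqrt(-19 + 2*((2*(-1)*(-1/3) - 5)**2)**2) = sqrt(-19 + 2*((2/3 - 5)**2)**2) = sqrt(-19 + 2*((-13/3)**2)**2) = sqrt(-19 + 2*(169/9)**2) = sqrt(-19 + 2*(28561/81)) = sqrt(-19 + 57122/81) = sqrt(55583/81) = sqrt(55583)/9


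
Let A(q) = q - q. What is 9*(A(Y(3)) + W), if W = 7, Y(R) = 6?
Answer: 63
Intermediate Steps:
A(q) = 0
9*(A(Y(3)) + W) = 9*(0 + 7) = 9*7 = 63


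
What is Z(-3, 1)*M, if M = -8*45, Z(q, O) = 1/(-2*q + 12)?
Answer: -20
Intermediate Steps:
Z(q, O) = 1/(12 - 2*q)
M = -360
Z(-3, 1)*M = -1/(-12 + 2*(-3))*(-360) = -1/(-12 - 6)*(-360) = -1/(-18)*(-360) = -1*(-1/18)*(-360) = (1/18)*(-360) = -20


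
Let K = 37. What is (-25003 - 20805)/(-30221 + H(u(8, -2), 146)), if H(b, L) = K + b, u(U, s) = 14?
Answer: 3272/2155 ≈ 1.5183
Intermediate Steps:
H(b, L) = 37 + b
(-25003 - 20805)/(-30221 + H(u(8, -2), 146)) = (-25003 - 20805)/(-30221 + (37 + 14)) = -45808/(-30221 + 51) = -45808/(-30170) = -45808*(-1/30170) = 3272/2155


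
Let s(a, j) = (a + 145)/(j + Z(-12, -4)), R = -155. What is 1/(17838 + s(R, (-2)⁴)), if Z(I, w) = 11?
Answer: 27/481616 ≈ 5.6061e-5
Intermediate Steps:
s(a, j) = (145 + a)/(11 + j) (s(a, j) = (a + 145)/(j + 11) = (145 + a)/(11 + j))
1/(17838 + s(R, (-2)⁴)) = 1/(17838 + (145 - 155)/(11 + (-2)⁴)) = 1/(17838 - 10/(11 + 16)) = 1/(17838 - 10/27) = 1/(481616/27) = 27/481616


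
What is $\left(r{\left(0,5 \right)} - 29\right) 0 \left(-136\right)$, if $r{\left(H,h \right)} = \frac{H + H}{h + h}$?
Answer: $0$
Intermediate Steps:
$r{\left(H,h \right)} = \frac{H}{h}$ ($r{\left(H,h \right)} = \frac{2 H}{2 h} = 2 H \frac{1}{2 h} = \frac{H}{h}$)
$\left(r{\left(0,5 \right)} - 29\right) 0 \left(-136\right) = \left(\frac{0}{5} - 29\right) 0 \left(-136\right) = \left(0 \cdot \frac{1}{5} - 29\right) 0 \left(-136\right) = \left(0 - 29\right) 0 \left(-136\right) = \left(-29\right) 0 \left(-136\right) = 0 \left(-136\right) = 0$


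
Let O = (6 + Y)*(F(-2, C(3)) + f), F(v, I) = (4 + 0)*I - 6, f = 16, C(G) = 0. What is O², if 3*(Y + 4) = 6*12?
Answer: 67600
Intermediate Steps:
F(v, I) = -6 + 4*I (F(v, I) = 4*I - 6 = -6 + 4*I)
Y = 20 (Y = -4 + (6*12)/3 = -4 + (⅓)*72 = -4 + 24 = 20)
O = 260 (O = (6 + 20)*((-6 + 4*0) + 16) = 26*((-6 + 0) + 16) = 26*(-6 + 16) = 26*10 = 260)
O² = 260² = 67600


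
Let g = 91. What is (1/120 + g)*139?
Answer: 1518019/120 ≈ 12650.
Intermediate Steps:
(1/120 + g)*139 = (1/120 + 91)*139 = (10921/120)*139 = 1518019/120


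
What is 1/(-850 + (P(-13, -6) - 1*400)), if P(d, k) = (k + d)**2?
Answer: -1/889 ≈ -0.0011249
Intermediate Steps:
P(d, k) = (d + k)**2
1/(-850 + (P(-13, -6) - 1*400)) = 1/(-850 + ((-13 - 6)**2 - 1*400)) = 1/(-850 + ((-19)**2 - 400)) = 1/(-850 + (361 - 400)) = 1/(-850 - 39) = 1/(-889) = -1/889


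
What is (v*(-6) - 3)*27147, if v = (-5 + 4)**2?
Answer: -244323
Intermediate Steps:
v = 1 (v = (-1)**2 = 1)
(v*(-6) - 3)*27147 = (1*(-6) - 3)*27147 = (-6 - 3)*27147 = -9*27147 = -244323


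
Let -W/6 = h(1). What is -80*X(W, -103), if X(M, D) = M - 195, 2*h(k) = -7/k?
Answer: 13920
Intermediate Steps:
h(k) = -7/(2*k) (h(k) = (-7/k)/2 = -7/(2*k))
W = 21 (W = -(-21)/1 = -(-21) = -6*(-7/2) = 21)
X(M, D) = -195 + M
-80*X(W, -103) = -80*(-195 + 21) = -80*(-174) = 13920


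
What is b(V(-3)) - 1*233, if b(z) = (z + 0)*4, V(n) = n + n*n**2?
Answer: -353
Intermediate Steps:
V(n) = n + n**3
b(z) = 4*z (b(z) = z*4 = 4*z)
b(V(-3)) - 1*233 = 4*(-3 + (-3)**3) - 1*233 = 4*(-3 - 27) - 233 = 4*(-30) - 233 = -120 - 233 = -353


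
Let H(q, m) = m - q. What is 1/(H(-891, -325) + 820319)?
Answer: 1/820885 ≈ 1.2182e-6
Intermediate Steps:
1/(H(-891, -325) + 820319) = 1/((-325 - 1*(-891)) + 820319) = 1/((-325 + 891) + 820319) = 1/(566 + 820319) = 1/820885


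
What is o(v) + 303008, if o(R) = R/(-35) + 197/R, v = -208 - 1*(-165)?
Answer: 456021994/1505 ≈ 3.0300e+5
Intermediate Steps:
v = -43 (v = -208 + 165 = -43)
o(R) = 197/R - R/35 (o(R) = R*(-1/35) + 197/R = -R/35 + 197/R = 197/R - R/35)
o(v) + 303008 = (197/(-43) - 1/35*(-43)) + 303008 = (197*(-1/43) + 43/35) + 303008 = (-197/43 + 43/35) + 303008 = -5046/1505 + 303008 = 456021994/1505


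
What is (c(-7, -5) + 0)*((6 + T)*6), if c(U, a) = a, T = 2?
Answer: -240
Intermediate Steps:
(c(-7, -5) + 0)*((6 + T)*6) = (-5 + 0)*((6 + 2)*6) = -40*6 = -5*48 = -240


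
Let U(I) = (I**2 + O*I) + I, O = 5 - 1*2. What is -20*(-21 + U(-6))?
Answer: 180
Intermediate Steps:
O = 3 (O = 5 - 2 = 3)
U(I) = I**2 + 4*I (U(I) = (I**2 + 3*I) + I = I**2 + 4*I)
-20*(-21 + U(-6)) = -20*(-21 - 6*(4 - 6)) = -20*(-21 - 6*(-2)) = -20*(-21 + 12) = -20*(-9) = 180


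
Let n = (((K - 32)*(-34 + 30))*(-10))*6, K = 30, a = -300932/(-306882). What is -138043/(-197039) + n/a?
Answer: -7245741298741/14823835087 ≈ -488.79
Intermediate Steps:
a = 150466/153441 (a = -300932*(-1/306882) = 150466/153441 ≈ 0.98061)
n = -480 (n = (((30 - 32)*(-34 + 30))*(-10))*6 = (-2*(-4)*(-10))*6 = (8*(-10))*6 = -80*6 = -480)
-138043/(-197039) + n/a = -138043/(-197039) - 480/150466/153441 = -138043*(-1/197039) - 480*153441/150466 = 138043/197039 - 36825840/75233 = -7245741298741/14823835087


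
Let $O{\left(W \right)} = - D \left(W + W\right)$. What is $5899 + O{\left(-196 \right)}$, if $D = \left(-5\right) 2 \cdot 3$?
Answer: $-5861$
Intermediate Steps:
$D = -30$ ($D = \left(-10\right) 3 = -30$)
$O{\left(W \right)} = 60 W$ ($O{\left(W \right)} = \left(-1\right) \left(-30\right) \left(W + W\right) = 30 \cdot 2 W = 60 W$)
$5899 + O{\left(-196 \right)} = 5899 + 60 \left(-196\right) = 5899 - 11760 = -5861$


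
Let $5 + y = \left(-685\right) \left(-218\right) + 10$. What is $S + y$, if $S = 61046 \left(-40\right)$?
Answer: $-2292505$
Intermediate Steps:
$S = -2441840$
$y = 149335$ ($y = -5 + \left(\left(-685\right) \left(-218\right) + 10\right) = -5 + \left(149330 + 10\right) = -5 + 149340 = 149335$)
$S + y = -2441840 + 149335 = -2292505$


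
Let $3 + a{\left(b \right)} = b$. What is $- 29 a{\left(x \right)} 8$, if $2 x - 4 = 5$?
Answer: $-348$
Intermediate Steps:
$x = \frac{9}{2}$ ($x = 2 + \frac{1}{2} \cdot 5 = 2 + \frac{5}{2} = \frac{9}{2} \approx 4.5$)
$a{\left(b \right)} = -3 + b$
$- 29 a{\left(x \right)} 8 = - 29 \left(-3 + \frac{9}{2}\right) 8 = \left(-29\right) \frac{3}{2} \cdot 8 = \left(- \frac{87}{2}\right) 8 = -348$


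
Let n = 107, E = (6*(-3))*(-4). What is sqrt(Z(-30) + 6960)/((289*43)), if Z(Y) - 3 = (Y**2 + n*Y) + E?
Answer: 15*sqrt(21)/12427 ≈ 0.0055314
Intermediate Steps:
E = 72 (E = -18*(-4) = 72)
Z(Y) = 75 + Y**2 + 107*Y (Z(Y) = 3 + ((Y**2 + 107*Y) + 72) = 3 + (72 + Y**2 + 107*Y) = 75 + Y**2 + 107*Y)
sqrt(Z(-30) + 6960)/((289*43)) = sqrt((75 + (-30)**2 + 107*(-30)) + 6960)/((289*43)) = sqrt((75 + 900 - 3210) + 6960)/12427 = sqrt(-2235 + 6960)*(1/12427) = sqrt(4725)*(1/12427) = (15*sqrt(21))*(1/12427) = 15*sqrt(21)/12427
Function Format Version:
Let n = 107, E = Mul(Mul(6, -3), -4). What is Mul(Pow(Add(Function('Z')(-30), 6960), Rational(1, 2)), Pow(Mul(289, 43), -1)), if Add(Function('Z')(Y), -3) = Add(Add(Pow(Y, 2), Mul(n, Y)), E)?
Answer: Mul(Rational(15, 12427), Pow(21, Rational(1, 2))) ≈ 0.0055314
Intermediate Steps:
E = 72 (E = Mul(-18, -4) = 72)
Function('Z')(Y) = Add(75, Pow(Y, 2), Mul(107, Y)) (Function('Z')(Y) = Add(3, Add(Add(Pow(Y, 2), Mul(107, Y)), 72)) = Add(3, Add(72, Pow(Y, 2), Mul(107, Y))) = Add(75, Pow(Y, 2), Mul(107, Y)))
Mul(Pow(Add(Function('Z')(-30), 6960), Rational(1, 2)), Pow(Mul(289, 43), -1)) = Mul(Pow(Add(Add(75, Pow(-30, 2), Mul(107, -30)), 6960), Rational(1, 2)), Pow(Mul(289, 43), -1)) = Mul(Pow(Add(Add(75, 900, -3210), 6960), Rational(1, 2)), Pow(12427, -1)) = Mul(Pow(Add(-2235, 6960), Rational(1, 2)), Rational(1, 12427)) = Mul(Pow(4725, Rational(1, 2)), Rational(1, 12427)) = Mul(Mul(15, Pow(21, Rational(1, 2))), Rational(1, 12427)) = Mul(Rational(15, 12427), Pow(21, Rational(1, 2)))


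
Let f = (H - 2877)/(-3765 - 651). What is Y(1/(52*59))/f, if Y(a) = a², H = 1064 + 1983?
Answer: -138/50004565 ≈ -2.7597e-6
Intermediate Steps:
H = 3047
f = -85/2208 (f = (3047 - 2877)/(-3765 - 651) = 170/(-4416) = 170*(-1/4416) = -85/2208 ≈ -0.038496)
Y(1/(52*59))/f = (1/(52*59))²/(-85/2208) = ((1/52)*(1/59))²*(-2208/85) = (1/3068)²*(-2208/85) = (1/9412624)*(-2208/85) = -138/50004565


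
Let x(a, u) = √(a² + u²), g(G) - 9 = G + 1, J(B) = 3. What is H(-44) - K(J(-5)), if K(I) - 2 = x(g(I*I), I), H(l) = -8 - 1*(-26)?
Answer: 16 - √370 ≈ -3.2354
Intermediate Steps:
g(G) = 10 + G (g(G) = 9 + (G + 1) = 9 + (1 + G) = 10 + G)
H(l) = 18 (H(l) = -8 + 26 = 18)
K(I) = 2 + √(I² + (10 + I²)²) (K(I) = 2 + √((10 + I*I)² + I²) = 2 + √((10 + I²)² + I²) = 2 + √(I² + (10 + I²)²))
H(-44) - K(J(-5)) = 18 - (2 + √(3² + (10 + 3²)²)) = 18 - (2 + √(9 + (10 + 9)²)) = 18 - (2 + √(9 + 19²)) = 18 - (2 + √(9 + 361)) = 18 - (2 + √370) = 18 + (-2 - √370) = 16 - √370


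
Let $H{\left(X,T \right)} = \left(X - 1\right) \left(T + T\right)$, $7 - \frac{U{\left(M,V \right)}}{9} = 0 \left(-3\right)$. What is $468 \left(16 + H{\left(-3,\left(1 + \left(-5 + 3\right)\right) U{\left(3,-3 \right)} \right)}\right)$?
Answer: $243360$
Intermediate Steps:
$U{\left(M,V \right)} = 63$ ($U{\left(M,V \right)} = 63 - 9 \cdot 0 \left(-3\right) = 63 - 0 = 63 + 0 = 63$)
$H{\left(X,T \right)} = 2 T \left(-1 + X\right)$ ($H{\left(X,T \right)} = \left(-1 + X\right) 2 T = 2 T \left(-1 + X\right)$)
$468 \left(16 + H{\left(-3,\left(1 + \left(-5 + 3\right)\right) U{\left(3,-3 \right)} \right)}\right) = 468 \left(16 + 2 \left(1 + \left(-5 + 3\right)\right) 63 \left(-1 - 3\right)\right) = 468 \left(16 + 2 \left(1 - 2\right) 63 \left(-4\right)\right) = 468 \left(16 + 2 \left(\left(-1\right) 63\right) \left(-4\right)\right) = 468 \left(16 + 2 \left(-63\right) \left(-4\right)\right) = 468 \left(16 + 504\right) = 468 \cdot 520 = 243360$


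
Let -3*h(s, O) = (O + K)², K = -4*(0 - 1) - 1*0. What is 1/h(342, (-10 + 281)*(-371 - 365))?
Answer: -1/13260366768 ≈ -7.5413e-11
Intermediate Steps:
K = 4 (K = -4*(-1) + 0 = 4 + 0 = 4)
h(s, O) = -(4 + O)²/3 (h(s, O) = -(O + 4)²/3 = -(4 + O)²/3)
1/h(342, (-10 + 281)*(-371 - 365)) = 1/(-(4 + (-10 + 281)*(-371 - 365))²/3) = 1/(-(4 + 271*(-736))²/3) = 1/(-(4 - 199456)²/3) = 1/(-⅓*(-199452)²) = 1/(-⅓*39781100304) = 1/(-13260366768) = -1/13260366768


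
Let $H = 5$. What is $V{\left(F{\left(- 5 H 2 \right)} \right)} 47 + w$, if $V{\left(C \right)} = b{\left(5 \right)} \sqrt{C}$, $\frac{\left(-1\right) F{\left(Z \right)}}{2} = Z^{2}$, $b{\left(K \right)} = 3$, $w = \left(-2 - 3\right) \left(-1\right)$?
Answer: $5 + 7050 i \sqrt{2} \approx 5.0 + 9970.2 i$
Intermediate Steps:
$w = 5$ ($w = \left(-5\right) \left(-1\right) = 5$)
$F{\left(Z \right)} = - 2 Z^{2}$
$V{\left(C \right)} = 3 \sqrt{C}$
$V{\left(F{\left(- 5 H 2 \right)} \right)} 47 + w = 3 \sqrt{- 2 \left(\left(-5\right) 5 \cdot 2\right)^{2}} \cdot 47 + 5 = 3 \sqrt{- 2 \left(\left(-25\right) 2\right)^{2}} \cdot 47 + 5 = 3 \sqrt{- 2 \left(-50\right)^{2}} \cdot 47 + 5 = 3 \sqrt{\left(-2\right) 2500} \cdot 47 + 5 = 3 \sqrt{-5000} \cdot 47 + 5 = 3 \cdot 50 i \sqrt{2} \cdot 47 + 5 = 150 i \sqrt{2} \cdot 47 + 5 = 7050 i \sqrt{2} + 5 = 5 + 7050 i \sqrt{2}$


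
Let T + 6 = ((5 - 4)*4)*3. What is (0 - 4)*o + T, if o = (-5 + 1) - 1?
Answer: 26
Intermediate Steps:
o = -5 (o = -4 - 1 = -5)
T = 6 (T = -6 + ((5 - 4)*4)*3 = -6 + (1*4)*3 = -6 + 4*3 = -6 + 12 = 6)
(0 - 4)*o + T = (0 - 4)*(-5) + 6 = -4*(-5) + 6 = 20 + 6 = 26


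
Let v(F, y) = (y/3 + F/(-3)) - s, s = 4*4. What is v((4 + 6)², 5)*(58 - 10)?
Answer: -2288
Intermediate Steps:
s = 16
v(F, y) = -16 - F/3 + y/3 (v(F, y) = (y/3 + F/(-3)) - 1*16 = (y*(⅓) + F*(-⅓)) - 16 = (y/3 - F/3) - 16 = (-F/3 + y/3) - 16 = -16 - F/3 + y/3)
v((4 + 6)², 5)*(58 - 10) = (-16 - (4 + 6)²/3 + (⅓)*5)*(58 - 10) = (-16 - ⅓*10² + 5/3)*48 = (-16 - ⅓*100 + 5/3)*48 = (-16 - 100/3 + 5/3)*48 = -143/3*48 = -2288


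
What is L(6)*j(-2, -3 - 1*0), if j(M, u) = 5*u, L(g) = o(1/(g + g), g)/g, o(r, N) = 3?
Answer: -15/2 ≈ -7.5000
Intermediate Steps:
L(g) = 3/g
L(6)*j(-2, -3 - 1*0) = (3/6)*(5*(-3 - 1*0)) = (3*(⅙))*(5*(-3 + 0)) = (5*(-3))/2 = (½)*(-15) = -15/2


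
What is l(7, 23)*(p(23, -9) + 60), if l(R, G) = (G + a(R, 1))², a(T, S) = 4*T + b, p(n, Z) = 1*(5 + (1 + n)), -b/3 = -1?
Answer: 259524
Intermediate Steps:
b = 3 (b = -3*(-1) = 3)
p(n, Z) = 6 + n (p(n, Z) = 1*(6 + n) = 6 + n)
a(T, S) = 3 + 4*T (a(T, S) = 4*T + 3 = 3 + 4*T)
l(R, G) = (3 + G + 4*R)² (l(R, G) = (G + (3 + 4*R))² = (3 + G + 4*R)²)
l(7, 23)*(p(23, -9) + 60) = (3 + 23 + 4*7)²*((6 + 23) + 60) = (3 + 23 + 28)²*(29 + 60) = 54²*89 = 2916*89 = 259524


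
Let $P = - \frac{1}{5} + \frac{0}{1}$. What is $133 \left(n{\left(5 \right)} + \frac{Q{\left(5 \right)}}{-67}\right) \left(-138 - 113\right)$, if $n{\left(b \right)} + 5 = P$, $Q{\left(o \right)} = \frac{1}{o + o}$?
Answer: $\frac{23267951}{134} \approx 1.7364 \cdot 10^{5}$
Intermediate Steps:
$Q{\left(o \right)} = \frac{1}{2 o}$
$P = - \frac{1}{5}$ ($P = \left(-1\right) \frac{1}{5} + 0 \cdot 1 = - \frac{1}{5} + 0 = - \frac{1}{5} \approx -0.2$)
$n{\left(b \right)} = - \frac{26}{5}$ ($n{\left(b \right)} = -5 - \frac{1}{5} = - \frac{26}{5}$)
$133 \left(n{\left(5 \right)} + \frac{Q{\left(5 \right)}}{-67}\right) \left(-138 - 113\right) = 133 \left(- \frac{26}{5} + \frac{\frac{1}{2} \cdot \frac{1}{5}}{-67}\right) \left(-138 - 113\right) = 133 \left(- \frac{26}{5} + \frac{1}{2} \cdot \frac{1}{5} \left(- \frac{1}{67}\right)\right) \left(-251\right) = 133 \left(- \frac{26}{5} + \frac{1}{10} \left(- \frac{1}{67}\right)\right) \left(-251\right) = 133 \left(- \frac{26}{5} - \frac{1}{670}\right) \left(-251\right) = 133 \left(\left(- \frac{697}{134}\right) \left(-251\right)\right) = 133 \cdot \frac{174947}{134} = \frac{23267951}{134}$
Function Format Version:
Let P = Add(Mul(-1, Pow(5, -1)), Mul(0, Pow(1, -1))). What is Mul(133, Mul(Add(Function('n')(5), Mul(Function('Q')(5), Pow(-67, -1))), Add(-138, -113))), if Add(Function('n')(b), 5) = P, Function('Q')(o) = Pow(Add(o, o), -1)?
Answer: Rational(23267951, 134) ≈ 1.7364e+5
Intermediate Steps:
Function('Q')(o) = Mul(Rational(1, 2), Pow(o, -1)) (Function('Q')(o) = Pow(Mul(2, o), -1) = Mul(Rational(1, 2), Pow(o, -1)))
P = Rational(-1, 5) (P = Add(Mul(-1, Rational(1, 5)), Mul(0, 1)) = Add(Rational(-1, 5), 0) = Rational(-1, 5) ≈ -0.20000)
Function('n')(b) = Rational(-26, 5) (Function('n')(b) = Add(-5, Rational(-1, 5)) = Rational(-26, 5))
Mul(133, Mul(Add(Function('n')(5), Mul(Function('Q')(5), Pow(-67, -1))), Add(-138, -113))) = Mul(133, Mul(Add(Rational(-26, 5), Mul(Mul(Rational(1, 2), Pow(5, -1)), Pow(-67, -1))), Add(-138, -113))) = Mul(133, Mul(Add(Rational(-26, 5), Mul(Mul(Rational(1, 2), Rational(1, 5)), Rational(-1, 67))), -251)) = Mul(133, Mul(Add(Rational(-26, 5), Mul(Rational(1, 10), Rational(-1, 67))), -251)) = Mul(133, Mul(Add(Rational(-26, 5), Rational(-1, 670)), -251)) = Mul(133, Mul(Rational(-697, 134), -251)) = Mul(133, Rational(174947, 134)) = Rational(23267951, 134)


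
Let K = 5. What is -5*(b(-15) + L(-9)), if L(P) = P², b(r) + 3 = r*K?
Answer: -15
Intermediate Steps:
b(r) = -3 + 5*r (b(r) = -3 + r*5 = -3 + 5*r)
-5*(b(-15) + L(-9)) = -5*((-3 + 5*(-15)) + (-9)²) = -5*((-3 - 75) + 81) = -5*(-78 + 81) = -5*3 = -15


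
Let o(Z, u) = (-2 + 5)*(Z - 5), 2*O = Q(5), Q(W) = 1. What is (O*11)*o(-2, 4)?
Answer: -231/2 ≈ -115.50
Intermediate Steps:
O = ½ (O = (½)*1 = ½ ≈ 0.50000)
o(Z, u) = -15 + 3*Z (o(Z, u) = 3*(-5 + Z) = -15 + 3*Z)
(O*11)*o(-2, 4) = ((½)*11)*(-15 + 3*(-2)) = 11*(-15 - 6)/2 = (11/2)*(-21) = -231/2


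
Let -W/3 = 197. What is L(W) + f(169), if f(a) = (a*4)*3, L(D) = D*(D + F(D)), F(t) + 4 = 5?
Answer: 350718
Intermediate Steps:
W = -591 (W = -3*197 = -591)
F(t) = 1 (F(t) = -4 + 5 = 1)
L(D) = D*(1 + D) (L(D) = D*(D + 1) = D*(1 + D))
f(a) = 12*a (f(a) = (4*a)*3 = 12*a)
L(W) + f(169) = -591*(1 - 591) + 12*169 = -591*(-590) + 2028 = 348690 + 2028 = 350718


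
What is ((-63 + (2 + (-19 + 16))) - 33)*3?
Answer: -291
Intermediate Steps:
((-63 + (2 + (-19 + 16))) - 33)*3 = ((-63 + (2 - 3)) - 33)*3 = ((-63 - 1) - 33)*3 = (-64 - 33)*3 = -97*3 = -291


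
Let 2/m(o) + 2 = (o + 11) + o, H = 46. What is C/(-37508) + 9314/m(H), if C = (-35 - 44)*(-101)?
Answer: 17642142377/37508 ≈ 4.7036e+5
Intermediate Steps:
C = 7979 (C = -79*(-101) = 7979)
m(o) = 2/(9 + 2*o) (m(o) = 2/(-2 + ((o + 11) + o)) = 2/(-2 + ((11 + o) + o)) = 2/(-2 + (11 + 2*o)) = 2/(9 + 2*o))
C/(-37508) + 9314/m(H) = 7979/(-37508) + 9314/((2/(9 + 2*46))) = 7979*(-1/37508) + 9314/((2/(9 + 92))) = -7979/37508 + 9314/((2/101)) = -7979/37508 + 9314/((2*(1/101))) = -7979/37508 + 9314/(2/101) = -7979/37508 + 9314*(101/2) = -7979/37508 + 470357 = 17642142377/37508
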